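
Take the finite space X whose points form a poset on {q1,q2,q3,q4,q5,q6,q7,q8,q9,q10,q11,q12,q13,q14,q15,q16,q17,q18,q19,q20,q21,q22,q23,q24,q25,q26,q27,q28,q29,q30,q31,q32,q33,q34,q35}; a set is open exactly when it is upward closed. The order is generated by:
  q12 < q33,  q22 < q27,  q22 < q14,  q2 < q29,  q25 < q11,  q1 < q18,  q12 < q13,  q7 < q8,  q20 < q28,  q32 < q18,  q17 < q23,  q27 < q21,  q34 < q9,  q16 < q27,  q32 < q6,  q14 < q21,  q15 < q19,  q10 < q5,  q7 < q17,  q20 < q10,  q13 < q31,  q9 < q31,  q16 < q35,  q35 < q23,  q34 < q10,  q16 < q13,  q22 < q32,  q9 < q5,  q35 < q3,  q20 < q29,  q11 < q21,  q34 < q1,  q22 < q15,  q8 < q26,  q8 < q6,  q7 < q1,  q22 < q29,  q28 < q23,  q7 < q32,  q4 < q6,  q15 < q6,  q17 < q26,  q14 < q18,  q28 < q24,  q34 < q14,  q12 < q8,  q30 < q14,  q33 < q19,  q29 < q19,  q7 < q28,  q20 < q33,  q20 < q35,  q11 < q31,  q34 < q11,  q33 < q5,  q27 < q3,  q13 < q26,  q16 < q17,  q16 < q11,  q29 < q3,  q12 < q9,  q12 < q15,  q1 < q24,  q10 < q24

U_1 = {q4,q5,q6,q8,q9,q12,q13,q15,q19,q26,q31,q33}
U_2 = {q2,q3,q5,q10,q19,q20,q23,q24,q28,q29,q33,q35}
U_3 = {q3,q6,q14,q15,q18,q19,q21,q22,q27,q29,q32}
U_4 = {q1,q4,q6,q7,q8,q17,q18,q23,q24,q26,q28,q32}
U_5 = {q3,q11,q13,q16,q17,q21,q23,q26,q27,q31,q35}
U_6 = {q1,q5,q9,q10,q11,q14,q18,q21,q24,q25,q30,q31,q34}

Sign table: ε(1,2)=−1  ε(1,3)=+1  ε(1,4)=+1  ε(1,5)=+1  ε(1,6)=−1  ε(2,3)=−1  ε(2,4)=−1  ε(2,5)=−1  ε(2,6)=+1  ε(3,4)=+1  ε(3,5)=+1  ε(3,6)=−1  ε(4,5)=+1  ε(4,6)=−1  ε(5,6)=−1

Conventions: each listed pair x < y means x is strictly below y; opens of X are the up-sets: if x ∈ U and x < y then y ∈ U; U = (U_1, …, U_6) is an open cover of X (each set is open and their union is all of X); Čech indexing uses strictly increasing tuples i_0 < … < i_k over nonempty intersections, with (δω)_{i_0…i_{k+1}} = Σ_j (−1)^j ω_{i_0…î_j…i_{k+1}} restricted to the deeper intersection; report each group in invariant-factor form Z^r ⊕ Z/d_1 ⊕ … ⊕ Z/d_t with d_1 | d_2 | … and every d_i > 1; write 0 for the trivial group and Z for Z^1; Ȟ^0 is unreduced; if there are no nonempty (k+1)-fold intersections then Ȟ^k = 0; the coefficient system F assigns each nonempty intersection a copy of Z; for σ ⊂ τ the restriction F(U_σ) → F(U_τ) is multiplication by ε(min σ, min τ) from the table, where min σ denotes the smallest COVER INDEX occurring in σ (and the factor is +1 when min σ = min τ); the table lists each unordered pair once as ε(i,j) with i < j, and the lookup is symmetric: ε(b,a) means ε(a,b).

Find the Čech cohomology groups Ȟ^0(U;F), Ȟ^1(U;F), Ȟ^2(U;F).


Ȟ^0 ≅ Z, Ȟ^1 ≅ 0, Ȟ^2 ≅ Z/2

nerve of the cover:
  U12={q5,q19,q33} U13={q6,q15,q19} U14={q4,q6,q8,q26} U15={q13,q26,q31} U16={q5,q9,q31} U23={q3,q19,q29} U24={q23,q24,q28} U25={q3,q23,q35} U26={q5,q10,q24} U34={q6,q18,q32} U35={q3,q21,q27} U36={q14,q18,q21} U45={q17,q23,q26} U46={q1,q18,q24} U56={q11,q21,q31}
  U123={q19} U126={q5} U134={q6} U145={q26} U156={q31} U235={q3} U245={q23} U246={q24} U346={q18} U356={q21}
C dims 6,15,10; δ0: rk 5, SNF 1^5; δ1: rk 10, SNF 1^9·2
Ȟ^0 = (6 − 5) − 0 = 1, so Ȟ^0 ≅ Z
Ȟ^1 = (15 − 10) − 5 = 0, so Ȟ^1 ≅ 0
Ȟ^2 = (10 − 0) − 10 = 0 plus torsion [2], so Ȟ^2 ≅ Z/2


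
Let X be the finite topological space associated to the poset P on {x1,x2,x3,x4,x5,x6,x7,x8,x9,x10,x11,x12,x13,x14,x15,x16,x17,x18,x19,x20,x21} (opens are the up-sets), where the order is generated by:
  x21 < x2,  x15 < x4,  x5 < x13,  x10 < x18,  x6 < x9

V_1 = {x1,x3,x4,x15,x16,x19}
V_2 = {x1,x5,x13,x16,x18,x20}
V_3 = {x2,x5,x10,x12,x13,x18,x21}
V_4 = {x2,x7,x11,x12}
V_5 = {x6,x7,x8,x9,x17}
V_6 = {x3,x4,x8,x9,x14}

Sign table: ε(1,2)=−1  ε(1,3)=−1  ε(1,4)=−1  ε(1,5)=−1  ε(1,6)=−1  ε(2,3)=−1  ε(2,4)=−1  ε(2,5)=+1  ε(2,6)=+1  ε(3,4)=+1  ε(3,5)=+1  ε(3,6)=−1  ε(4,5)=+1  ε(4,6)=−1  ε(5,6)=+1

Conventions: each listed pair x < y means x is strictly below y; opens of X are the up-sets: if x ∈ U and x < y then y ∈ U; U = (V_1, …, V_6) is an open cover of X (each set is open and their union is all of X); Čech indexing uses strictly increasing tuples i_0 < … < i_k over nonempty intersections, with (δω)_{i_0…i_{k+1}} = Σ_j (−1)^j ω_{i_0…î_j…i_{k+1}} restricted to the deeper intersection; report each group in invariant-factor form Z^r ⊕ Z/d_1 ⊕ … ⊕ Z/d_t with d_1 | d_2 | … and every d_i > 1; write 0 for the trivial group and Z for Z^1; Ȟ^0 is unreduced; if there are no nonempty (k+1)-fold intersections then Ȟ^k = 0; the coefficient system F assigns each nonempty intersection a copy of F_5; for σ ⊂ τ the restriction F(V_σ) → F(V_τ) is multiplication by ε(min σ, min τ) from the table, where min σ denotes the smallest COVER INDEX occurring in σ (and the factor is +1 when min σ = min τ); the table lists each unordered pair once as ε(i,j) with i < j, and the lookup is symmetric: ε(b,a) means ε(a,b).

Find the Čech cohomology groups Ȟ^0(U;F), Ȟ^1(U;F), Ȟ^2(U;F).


Ȟ^0 = 0; Ȟ^1 = 0; Ȟ^2 = 0

intersection data:
  V12={x1,x16} V16={x3,x4} V23={x5,x13,x18} V34={x2,x12} V45={x7} V56={x8,x9}
C dims 6,6; δ0: rk_F5 6
Ȟ^0 = (6 − 6) − 0 = 0, so Ȟ^0 ≅ 0
Ȟ^1 = (6 − 0) − 6 = 0, so Ȟ^1 ≅ 0
Ȟ^2 = (0 − 0) − 0 = 0, so Ȟ^2 ≅ 0


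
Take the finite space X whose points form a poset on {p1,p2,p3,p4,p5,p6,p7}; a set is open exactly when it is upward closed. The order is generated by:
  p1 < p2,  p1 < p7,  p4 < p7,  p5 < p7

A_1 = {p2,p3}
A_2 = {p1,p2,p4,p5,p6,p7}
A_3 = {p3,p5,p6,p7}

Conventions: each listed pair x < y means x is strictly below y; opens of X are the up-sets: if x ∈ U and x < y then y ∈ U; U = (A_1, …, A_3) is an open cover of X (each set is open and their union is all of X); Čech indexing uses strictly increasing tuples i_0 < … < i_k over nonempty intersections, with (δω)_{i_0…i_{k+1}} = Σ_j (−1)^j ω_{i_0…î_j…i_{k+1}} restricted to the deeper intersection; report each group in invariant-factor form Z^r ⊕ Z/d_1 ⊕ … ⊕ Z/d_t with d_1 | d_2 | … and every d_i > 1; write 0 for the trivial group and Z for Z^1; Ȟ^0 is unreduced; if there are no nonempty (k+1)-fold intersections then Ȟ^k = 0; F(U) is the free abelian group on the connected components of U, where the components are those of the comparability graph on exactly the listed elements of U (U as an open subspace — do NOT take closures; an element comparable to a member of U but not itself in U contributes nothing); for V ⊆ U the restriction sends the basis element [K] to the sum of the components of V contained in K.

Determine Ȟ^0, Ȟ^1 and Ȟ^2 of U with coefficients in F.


nerve of the cover:
  A12={p2} A13={p3} A23={p5,p6,p7}
components per intersection:
  A1: {p2} {p3}
  A2: {p1,p2,p4,p5,p7} {p6}
  A3: {p3} {p5,p7} {p6}
  A12: {p2}
  A13: {p3}
  A23: {p5,p7} {p6}
C dims 7,4; δ0: rk 4, SNF 1^4
Ȟ^0 = (7 − 4) − 0 = 3, so Ȟ^0 ≅ Z^3
Ȟ^1 = (4 − 0) − 4 = 0, so Ȟ^1 ≅ 0
Ȟ^2 = (0 − 0) − 0 = 0, so Ȟ^2 ≅ 0

Ȟ^0 ≅ Z^3; Ȟ^1 ≅ 0; Ȟ^2 ≅ 0


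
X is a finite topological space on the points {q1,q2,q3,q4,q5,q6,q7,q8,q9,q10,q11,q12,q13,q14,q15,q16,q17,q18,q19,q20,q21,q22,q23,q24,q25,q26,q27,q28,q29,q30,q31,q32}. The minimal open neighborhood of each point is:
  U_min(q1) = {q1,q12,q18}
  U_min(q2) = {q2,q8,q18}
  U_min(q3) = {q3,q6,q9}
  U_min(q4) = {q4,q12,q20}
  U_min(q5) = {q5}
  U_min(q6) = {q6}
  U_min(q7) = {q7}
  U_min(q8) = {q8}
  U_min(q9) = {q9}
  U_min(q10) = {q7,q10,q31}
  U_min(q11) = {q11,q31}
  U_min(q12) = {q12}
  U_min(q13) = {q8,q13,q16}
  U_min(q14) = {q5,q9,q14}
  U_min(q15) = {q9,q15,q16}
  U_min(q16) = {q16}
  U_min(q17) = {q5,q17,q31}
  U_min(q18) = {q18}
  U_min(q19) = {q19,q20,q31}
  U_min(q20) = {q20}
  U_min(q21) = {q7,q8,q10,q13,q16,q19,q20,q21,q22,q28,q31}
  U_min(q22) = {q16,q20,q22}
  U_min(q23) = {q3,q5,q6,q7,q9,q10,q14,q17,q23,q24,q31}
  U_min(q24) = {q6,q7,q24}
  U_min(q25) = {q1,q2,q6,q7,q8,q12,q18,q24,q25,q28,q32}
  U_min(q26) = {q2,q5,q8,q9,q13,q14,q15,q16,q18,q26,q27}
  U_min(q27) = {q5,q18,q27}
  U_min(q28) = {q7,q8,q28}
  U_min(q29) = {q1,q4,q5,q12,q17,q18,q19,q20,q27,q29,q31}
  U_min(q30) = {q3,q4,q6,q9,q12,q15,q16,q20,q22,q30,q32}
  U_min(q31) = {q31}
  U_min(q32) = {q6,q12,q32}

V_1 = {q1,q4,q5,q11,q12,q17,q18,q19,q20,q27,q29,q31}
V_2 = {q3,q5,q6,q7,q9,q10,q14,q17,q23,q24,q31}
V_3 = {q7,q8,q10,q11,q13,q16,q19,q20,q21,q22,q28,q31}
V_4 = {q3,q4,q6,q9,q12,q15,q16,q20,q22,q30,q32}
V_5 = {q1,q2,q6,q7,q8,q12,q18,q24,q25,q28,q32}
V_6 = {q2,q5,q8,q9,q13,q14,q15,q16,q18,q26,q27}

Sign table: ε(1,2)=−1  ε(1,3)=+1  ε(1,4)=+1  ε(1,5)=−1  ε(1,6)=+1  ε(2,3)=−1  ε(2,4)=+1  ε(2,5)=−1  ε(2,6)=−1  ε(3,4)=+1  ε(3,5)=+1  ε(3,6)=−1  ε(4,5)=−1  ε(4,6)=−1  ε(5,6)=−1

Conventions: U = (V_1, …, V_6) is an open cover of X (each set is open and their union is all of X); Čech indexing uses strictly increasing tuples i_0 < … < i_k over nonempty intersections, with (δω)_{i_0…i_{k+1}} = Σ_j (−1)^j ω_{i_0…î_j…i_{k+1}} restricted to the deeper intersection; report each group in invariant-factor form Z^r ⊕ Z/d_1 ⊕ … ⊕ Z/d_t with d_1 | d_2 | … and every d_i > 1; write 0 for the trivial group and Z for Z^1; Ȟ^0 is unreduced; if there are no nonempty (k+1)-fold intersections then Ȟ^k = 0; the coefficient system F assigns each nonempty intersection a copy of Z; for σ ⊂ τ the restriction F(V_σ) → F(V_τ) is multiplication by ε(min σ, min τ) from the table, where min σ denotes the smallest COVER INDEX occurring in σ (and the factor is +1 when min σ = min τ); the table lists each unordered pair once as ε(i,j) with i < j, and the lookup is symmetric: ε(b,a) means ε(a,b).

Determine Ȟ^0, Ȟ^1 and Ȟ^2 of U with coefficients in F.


nerve simplices:
  V12={q5,q17,q31} V13={q11,q19,q20,q31} V14={q4,q12,q20} V15={q1,q12,q18} V16={q5,q18,q27} V23={q7,q10,q31} V24={q3,q6,q9} V25={q6,q7,q24} V26={q5,q9,q14} V34={q16,q20,q22} V35={q7,q8,q28} V36={q8,q13,q16} V45={q6,q12,q32} V46={q9,q15,q16} V56={q2,q8,q18}
  V123={q31} V126={q5} V134={q20} V145={q12} V156={q18} V235={q7} V245={q6} V246={q9} V346={q16} V356={q8}
C dims 6,15,10; δ0: rk 6, SNF 1^5·2; δ1: rk 9, SNF 1^9
degree 0: 6−6−0 = 0 → Ȟ^0 ≅ 0
degree 1: 15−9−6 = 0 plus torsion [2] → Ȟ^1 ≅ Z/2
degree 2: 10−0−9 = 1 → Ȟ^2 ≅ Z

Ȟ^0(U;F) ≅ 0,  Ȟ^1(U;F) ≅ Z/2,  Ȟ^2(U;F) ≅ Z


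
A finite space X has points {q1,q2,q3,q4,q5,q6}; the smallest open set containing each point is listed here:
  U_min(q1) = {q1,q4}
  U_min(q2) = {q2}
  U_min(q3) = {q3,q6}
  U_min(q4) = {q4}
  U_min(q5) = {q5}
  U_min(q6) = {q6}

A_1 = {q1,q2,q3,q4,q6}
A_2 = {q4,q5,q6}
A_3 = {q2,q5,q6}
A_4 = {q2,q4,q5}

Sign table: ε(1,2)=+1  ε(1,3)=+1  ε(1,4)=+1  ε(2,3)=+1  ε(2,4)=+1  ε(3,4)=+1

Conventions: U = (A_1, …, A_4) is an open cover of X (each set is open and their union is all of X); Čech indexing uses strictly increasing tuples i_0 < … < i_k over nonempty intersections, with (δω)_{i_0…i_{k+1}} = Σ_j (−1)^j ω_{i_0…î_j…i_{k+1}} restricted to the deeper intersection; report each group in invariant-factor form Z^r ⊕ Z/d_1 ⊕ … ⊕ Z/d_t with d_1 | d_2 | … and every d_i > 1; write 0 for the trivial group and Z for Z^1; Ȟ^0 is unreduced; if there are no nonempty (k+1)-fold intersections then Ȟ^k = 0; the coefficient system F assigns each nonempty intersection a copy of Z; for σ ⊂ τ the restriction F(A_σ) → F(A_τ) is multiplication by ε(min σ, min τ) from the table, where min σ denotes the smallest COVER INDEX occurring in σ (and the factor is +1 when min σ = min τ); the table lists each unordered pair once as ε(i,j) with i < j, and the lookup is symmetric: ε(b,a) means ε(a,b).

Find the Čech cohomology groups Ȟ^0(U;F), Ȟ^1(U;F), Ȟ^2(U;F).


nerve of the cover:
  A12={q4,q6} A13={q2,q6} A14={q2,q4} A23={q5,q6} A24={q4,q5} A34={q2,q5}
  A123={q6} A124={q4} A134={q2} A234={q5}
C dims 4,6,4; δ0: rk 3, SNF 1^3; δ1: rk 3, SNF 1^3
Ȟ^0 = (4 − 3) − 0 = 1, so Ȟ^0 ≅ Z
Ȟ^1 = (6 − 3) − 3 = 0, so Ȟ^1 ≅ 0
Ȟ^2 = (4 − 0) − 3 = 1, so Ȟ^2 ≅ Z

Ȟ^0 ≅ Z,  Ȟ^1 ≅ 0,  Ȟ^2 ≅ Z


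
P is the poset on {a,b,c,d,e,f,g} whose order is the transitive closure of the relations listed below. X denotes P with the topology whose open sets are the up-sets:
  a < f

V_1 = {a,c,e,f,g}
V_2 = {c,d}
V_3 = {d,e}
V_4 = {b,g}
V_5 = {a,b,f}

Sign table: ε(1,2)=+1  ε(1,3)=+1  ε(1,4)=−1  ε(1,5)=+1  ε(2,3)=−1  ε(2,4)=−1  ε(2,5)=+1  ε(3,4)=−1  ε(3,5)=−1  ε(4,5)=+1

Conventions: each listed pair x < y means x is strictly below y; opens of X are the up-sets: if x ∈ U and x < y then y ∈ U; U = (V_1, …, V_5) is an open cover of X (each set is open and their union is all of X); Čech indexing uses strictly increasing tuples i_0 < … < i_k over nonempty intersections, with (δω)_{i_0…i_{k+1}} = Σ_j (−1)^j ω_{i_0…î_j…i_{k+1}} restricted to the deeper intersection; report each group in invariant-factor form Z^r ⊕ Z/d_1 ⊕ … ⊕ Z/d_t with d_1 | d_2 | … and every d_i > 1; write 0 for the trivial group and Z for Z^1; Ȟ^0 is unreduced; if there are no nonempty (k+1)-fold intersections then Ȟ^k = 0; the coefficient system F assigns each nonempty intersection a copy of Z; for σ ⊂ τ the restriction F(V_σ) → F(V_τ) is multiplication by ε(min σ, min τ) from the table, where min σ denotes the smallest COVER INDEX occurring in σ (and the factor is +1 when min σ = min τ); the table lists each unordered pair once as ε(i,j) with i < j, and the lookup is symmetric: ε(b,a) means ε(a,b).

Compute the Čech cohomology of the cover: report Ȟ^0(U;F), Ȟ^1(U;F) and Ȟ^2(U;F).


Ȟ^0 ≅ 0, Ȟ^1 ≅ Z ⊕ Z/2, Ȟ^2 ≅ 0

intersection data:
  V12={c} V13={e} V14={g} V15={a,f} V23={d} V45={b}
C dims 5,6; δ0: rk 5, SNF 1^4·2
Ȟ^0 = (5 − 5) − 0 = 0, so Ȟ^0 ≅ 0
Ȟ^1 = (6 − 0) − 5 = 1 plus torsion [2], so Ȟ^1 ≅ Z ⊕ Z/2
Ȟ^2 = (0 − 0) − 0 = 0, so Ȟ^2 ≅ 0


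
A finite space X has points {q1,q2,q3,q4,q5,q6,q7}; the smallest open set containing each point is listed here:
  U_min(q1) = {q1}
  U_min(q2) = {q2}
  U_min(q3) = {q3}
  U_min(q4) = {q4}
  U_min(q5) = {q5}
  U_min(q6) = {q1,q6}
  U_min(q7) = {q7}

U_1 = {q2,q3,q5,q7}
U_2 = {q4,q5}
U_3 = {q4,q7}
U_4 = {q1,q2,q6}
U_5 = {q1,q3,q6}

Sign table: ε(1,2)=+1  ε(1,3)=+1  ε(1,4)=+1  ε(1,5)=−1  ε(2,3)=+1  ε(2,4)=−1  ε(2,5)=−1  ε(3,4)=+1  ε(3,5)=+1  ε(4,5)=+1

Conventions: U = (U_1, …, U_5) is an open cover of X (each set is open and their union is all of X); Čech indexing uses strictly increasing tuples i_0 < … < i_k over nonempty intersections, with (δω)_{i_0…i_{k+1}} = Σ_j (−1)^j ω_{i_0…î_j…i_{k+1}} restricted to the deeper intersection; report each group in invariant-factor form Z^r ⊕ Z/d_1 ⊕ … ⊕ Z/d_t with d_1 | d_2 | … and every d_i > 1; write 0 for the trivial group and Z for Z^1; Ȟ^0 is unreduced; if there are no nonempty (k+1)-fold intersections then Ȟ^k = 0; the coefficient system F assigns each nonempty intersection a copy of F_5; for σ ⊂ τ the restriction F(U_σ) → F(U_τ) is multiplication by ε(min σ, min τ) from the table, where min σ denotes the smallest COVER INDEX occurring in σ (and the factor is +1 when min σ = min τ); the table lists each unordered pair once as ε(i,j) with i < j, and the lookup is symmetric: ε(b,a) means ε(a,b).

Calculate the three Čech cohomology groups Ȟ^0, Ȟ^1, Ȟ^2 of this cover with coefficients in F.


nonempty intersections:
  U12={q5} U13={q7} U14={q2} U15={q3} U23={q4} U45={q1,q6}
C dims 5,6; δ0: rk_F5 5
Ȟ^0: (5−5)−0=0 ⇒ 0
Ȟ^1: (6−0)−5=1 ⇒ Z/5
Ȟ^2: (0−0)−0=0 ⇒ 0

Ȟ^0 ≅ 0, Ȟ^1 ≅ Z/5 and Ȟ^2 ≅ 0


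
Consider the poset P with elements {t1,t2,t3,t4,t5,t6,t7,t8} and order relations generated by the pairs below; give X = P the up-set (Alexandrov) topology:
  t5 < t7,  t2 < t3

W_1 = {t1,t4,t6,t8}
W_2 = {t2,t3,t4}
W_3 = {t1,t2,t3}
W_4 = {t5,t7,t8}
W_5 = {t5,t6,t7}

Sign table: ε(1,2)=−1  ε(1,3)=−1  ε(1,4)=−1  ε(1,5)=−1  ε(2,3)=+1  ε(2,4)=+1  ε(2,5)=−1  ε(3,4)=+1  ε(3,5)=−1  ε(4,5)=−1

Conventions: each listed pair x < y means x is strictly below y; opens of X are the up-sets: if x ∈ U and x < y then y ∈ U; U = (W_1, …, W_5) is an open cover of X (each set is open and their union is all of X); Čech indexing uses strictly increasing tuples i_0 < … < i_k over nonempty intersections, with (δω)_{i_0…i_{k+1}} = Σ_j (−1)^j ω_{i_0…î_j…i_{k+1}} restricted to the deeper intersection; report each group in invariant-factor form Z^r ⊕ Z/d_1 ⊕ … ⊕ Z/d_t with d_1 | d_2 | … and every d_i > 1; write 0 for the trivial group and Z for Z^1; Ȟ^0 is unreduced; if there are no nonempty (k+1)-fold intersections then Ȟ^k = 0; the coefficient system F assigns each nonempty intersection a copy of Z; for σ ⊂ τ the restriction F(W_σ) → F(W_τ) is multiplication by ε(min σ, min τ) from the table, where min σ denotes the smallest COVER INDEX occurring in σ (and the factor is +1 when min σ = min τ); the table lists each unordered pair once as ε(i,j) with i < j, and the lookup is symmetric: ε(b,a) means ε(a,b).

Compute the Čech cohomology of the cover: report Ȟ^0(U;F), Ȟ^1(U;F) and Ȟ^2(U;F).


Ȟ^0 ≅ 0, Ȟ^1 ≅ Z ⊕ Z/2, Ȟ^2 ≅ 0

nerve simplices:
  W12={t4} W13={t1} W14={t8} W15={t6} W23={t2,t3} W45={t5,t7}
C dims 5,6; δ0: rk 5, SNF 1^4·2
degree 0: 5−5−0 = 0 → Ȟ^0 ≅ 0
degree 1: 6−0−5 = 1 plus torsion [2] → Ȟ^1 ≅ Z ⊕ Z/2
degree 2: 0−0−0 = 0 → Ȟ^2 ≅ 0


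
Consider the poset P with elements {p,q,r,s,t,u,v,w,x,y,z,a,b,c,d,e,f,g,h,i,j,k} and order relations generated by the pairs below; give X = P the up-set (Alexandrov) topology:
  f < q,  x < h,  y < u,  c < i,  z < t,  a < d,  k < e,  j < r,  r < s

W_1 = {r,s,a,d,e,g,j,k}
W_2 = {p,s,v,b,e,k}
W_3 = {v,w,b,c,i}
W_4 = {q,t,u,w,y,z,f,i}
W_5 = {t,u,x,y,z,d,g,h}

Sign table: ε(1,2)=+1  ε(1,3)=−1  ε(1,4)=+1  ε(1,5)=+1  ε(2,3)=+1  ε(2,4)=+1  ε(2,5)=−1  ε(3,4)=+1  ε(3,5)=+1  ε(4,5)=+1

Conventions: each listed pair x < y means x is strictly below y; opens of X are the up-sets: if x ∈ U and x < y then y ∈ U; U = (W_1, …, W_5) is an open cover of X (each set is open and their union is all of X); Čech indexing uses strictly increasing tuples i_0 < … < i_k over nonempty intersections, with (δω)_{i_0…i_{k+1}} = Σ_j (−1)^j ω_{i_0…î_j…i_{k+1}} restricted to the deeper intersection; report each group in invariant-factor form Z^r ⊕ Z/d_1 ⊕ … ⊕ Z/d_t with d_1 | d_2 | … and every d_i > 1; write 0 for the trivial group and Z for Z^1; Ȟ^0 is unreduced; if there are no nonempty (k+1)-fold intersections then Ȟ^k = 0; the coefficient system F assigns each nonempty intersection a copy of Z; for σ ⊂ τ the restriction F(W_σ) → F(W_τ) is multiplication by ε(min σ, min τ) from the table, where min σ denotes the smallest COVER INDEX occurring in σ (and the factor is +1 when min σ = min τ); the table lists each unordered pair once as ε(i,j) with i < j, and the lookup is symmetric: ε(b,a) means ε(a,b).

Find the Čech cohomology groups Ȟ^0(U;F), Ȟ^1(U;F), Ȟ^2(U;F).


Ȟ^0 ≅ Z, Ȟ^1 ≅ Z, Ȟ^2 ≅ 0

cover nerve:
  W12={s,e,k} W15={d,g} W23={v,b} W34={w,i} W45={t,u,y,z}
C dims 5,5; δ0: rk 4, SNF 1^4
Ȟ^0: (5−4)−0=1 ⇒ Z
Ȟ^1: (5−0)−4=1 ⇒ Z
Ȟ^2: (0−0)−0=0 ⇒ 0


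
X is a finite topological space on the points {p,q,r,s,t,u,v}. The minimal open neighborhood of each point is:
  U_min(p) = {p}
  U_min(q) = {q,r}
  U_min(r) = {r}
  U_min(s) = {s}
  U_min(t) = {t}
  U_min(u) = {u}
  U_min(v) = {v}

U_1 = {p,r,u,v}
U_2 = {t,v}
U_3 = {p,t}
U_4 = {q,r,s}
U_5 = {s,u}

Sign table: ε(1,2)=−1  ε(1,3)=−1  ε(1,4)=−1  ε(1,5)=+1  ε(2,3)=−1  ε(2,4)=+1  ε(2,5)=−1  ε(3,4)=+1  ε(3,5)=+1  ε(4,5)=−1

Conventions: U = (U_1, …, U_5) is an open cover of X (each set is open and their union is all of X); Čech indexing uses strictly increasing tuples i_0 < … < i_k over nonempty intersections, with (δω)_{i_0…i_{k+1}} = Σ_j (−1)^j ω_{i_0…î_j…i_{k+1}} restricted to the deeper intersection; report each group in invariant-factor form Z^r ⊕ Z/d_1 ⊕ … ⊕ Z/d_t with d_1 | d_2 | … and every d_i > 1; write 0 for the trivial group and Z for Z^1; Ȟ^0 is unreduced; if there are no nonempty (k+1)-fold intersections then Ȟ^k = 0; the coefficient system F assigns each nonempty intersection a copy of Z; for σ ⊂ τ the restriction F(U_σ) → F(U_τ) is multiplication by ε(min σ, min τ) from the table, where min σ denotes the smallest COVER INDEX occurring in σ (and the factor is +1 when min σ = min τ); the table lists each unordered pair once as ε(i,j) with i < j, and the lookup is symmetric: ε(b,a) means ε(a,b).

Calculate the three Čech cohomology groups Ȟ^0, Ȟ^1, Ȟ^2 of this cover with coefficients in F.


Ȟ^0 = 0,  Ȟ^1 = Z ⊕ Z/2,  Ȟ^2 = 0

nerve simplices:
  U12={v} U13={p} U14={r} U15={u} U23={t} U45={s}
C dims 5,6; δ0: rk 5, SNF 1^4·2
degree 0: 5−5−0 = 0 → Ȟ^0 ≅ 0
degree 1: 6−0−5 = 1 plus torsion [2] → Ȟ^1 ≅ Z ⊕ Z/2
degree 2: 0−0−0 = 0 → Ȟ^2 ≅ 0


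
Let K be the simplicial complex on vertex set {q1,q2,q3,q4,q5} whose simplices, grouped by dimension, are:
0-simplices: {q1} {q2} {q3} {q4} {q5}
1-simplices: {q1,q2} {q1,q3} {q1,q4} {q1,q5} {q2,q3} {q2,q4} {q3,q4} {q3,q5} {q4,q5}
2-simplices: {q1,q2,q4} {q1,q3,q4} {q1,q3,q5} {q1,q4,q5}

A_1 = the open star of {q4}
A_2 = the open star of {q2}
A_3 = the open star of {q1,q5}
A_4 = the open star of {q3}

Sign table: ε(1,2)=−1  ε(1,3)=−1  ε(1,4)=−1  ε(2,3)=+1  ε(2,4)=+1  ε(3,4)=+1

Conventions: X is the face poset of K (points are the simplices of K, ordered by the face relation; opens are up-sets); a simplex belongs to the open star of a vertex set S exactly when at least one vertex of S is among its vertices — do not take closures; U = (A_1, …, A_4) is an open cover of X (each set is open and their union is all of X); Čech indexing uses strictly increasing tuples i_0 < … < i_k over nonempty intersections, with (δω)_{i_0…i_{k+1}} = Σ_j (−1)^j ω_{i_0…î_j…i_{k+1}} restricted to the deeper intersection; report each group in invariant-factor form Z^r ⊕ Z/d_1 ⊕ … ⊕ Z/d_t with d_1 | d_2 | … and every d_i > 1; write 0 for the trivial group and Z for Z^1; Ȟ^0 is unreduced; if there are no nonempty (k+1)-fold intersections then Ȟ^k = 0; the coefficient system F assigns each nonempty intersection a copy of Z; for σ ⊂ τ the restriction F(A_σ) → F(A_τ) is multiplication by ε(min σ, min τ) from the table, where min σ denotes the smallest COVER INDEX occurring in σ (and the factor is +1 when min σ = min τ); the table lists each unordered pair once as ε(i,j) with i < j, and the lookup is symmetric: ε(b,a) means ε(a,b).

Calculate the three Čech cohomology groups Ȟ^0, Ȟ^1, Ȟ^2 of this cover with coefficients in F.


Ȟ^0 ≅ Z, Ȟ^1 ≅ Z, Ȟ^2 ≅ 0

nerve of the cover:
  A1={{q4},{q1,q4},{q2,q4},{q3,q4},{q4,q5},{q1,q2,q4},{q1,q3,q4},{q1,q4,q5}} A2={{q2},{q1,q2},{q2,q3},{q2,q4},{q1,q2,q4}} A3={{q1},{q5},{q1,q2},{q1,q3},{q1,q4},{q1,q5},{q3,q5},{q4,q5},{q1,q2,q4},{q1,q3,q4},{q1,q3,q5},{q1,q4,q5}} A4={{q3},{q1,q3},{q2,q3},{q3,q4},{q3,q5},{q1,q3,q4},{q1,q3,q5}}
  A12={{q2,q4},{q1,q2,q4}} A13={{q1,q4},{q4,q5},{q1,q2,q4},{q1,q3,q4},{q1,q4,q5}} A14={{q3,q4},{q1,q3,q4}} A23={{q1,q2},{q1,q2,q4}} A24={{q2,q3}} A34={{q1,q3},{q3,q5},{q1,q3,q4},{q1,q3,q5}}
  A123={{q1,q2,q4}} A134={{q1,q3,q4}}
C dims 4,6,2; δ0: rk 3, SNF 1^3; δ1: rk 2, SNF 1^2
Ȟ^0 = (4 − 3) − 0 = 1, so Ȟ^0 ≅ Z
Ȟ^1 = (6 − 2) − 3 = 1, so Ȟ^1 ≅ Z
Ȟ^2 = (2 − 0) − 2 = 0, so Ȟ^2 ≅ 0


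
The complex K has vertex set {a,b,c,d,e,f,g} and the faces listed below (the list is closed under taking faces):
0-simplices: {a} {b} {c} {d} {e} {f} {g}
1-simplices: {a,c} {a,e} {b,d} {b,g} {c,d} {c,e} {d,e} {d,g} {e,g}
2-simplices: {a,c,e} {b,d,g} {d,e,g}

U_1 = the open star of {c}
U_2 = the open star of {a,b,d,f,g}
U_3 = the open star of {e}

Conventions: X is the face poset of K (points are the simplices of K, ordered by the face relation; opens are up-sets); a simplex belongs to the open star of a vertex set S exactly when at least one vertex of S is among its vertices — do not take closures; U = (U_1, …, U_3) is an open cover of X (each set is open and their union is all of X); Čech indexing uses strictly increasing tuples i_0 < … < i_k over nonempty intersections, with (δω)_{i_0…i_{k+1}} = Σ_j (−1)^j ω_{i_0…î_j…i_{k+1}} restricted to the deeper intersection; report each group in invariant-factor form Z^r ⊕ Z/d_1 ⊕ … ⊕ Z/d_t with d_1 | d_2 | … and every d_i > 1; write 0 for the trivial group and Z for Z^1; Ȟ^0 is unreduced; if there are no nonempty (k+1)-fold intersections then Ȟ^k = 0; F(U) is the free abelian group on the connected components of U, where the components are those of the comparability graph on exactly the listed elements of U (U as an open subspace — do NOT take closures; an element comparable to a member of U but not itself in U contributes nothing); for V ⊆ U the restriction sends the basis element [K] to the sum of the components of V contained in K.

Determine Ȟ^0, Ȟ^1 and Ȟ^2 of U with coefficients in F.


intersection data:
  U1={{c},{a,c},{c,d},{c,e},{a,c,e}} U2={{a},{b},{d},{f},{g},{a,c},{a,e},{b,d},{b,g},{c,d},{d,e},{d,g},{e,g},{a,c,e},{b,d,g},{d,e,g}} U3={{e},{a,e},{c,e},{d,e},{e,g},{a,c,e},{d,e,g}}
  U12={{a,c},{c,d},{a,c,e}} U13={{c,e},{a,c,e}} U23={{a,e},{d,e},{e,g},{a,c,e},{d,e,g}}
  U123={{a,c,e}}
components per intersection:
  U1: {{c},{a,c},{c,d},{c,e},{a,c,e}}
  U2: {{a},{a,c},{a,e},{a,c,e}} {{b},{d},{g},{b,d},{b,g},{c,d},{d,e},{d,g},{e,g},{b,d,g},{d,e,g}} {{f}}
  U3: {{e},{a,e},{c,e},{d,e},{e,g},{a,c,e},{d,e,g}}
  U12: {{a,c},{a,c,e}} {{c,d}}
  U13: {{c,e},{a,c,e}}
  U23: {{a,e},{a,c,e}} {{d,e},{e,g},{d,e,g}}
  U123: {{a,c,e}}
C dims 5,5,1; δ0: rk 3, SNF 1^3; δ1: rk 1, SNF 1^1
Ȟ^0 = (5 − 3) − 0 = 2, so Ȟ^0 ≅ Z^2
Ȟ^1 = (5 − 1) − 3 = 1, so Ȟ^1 ≅ Z
Ȟ^2 = (1 − 0) − 1 = 0, so Ȟ^2 ≅ 0

Ȟ^0(U;F) ≅ Z^2, Ȟ^1(U;F) ≅ Z, Ȟ^2(U;F) ≅ 0


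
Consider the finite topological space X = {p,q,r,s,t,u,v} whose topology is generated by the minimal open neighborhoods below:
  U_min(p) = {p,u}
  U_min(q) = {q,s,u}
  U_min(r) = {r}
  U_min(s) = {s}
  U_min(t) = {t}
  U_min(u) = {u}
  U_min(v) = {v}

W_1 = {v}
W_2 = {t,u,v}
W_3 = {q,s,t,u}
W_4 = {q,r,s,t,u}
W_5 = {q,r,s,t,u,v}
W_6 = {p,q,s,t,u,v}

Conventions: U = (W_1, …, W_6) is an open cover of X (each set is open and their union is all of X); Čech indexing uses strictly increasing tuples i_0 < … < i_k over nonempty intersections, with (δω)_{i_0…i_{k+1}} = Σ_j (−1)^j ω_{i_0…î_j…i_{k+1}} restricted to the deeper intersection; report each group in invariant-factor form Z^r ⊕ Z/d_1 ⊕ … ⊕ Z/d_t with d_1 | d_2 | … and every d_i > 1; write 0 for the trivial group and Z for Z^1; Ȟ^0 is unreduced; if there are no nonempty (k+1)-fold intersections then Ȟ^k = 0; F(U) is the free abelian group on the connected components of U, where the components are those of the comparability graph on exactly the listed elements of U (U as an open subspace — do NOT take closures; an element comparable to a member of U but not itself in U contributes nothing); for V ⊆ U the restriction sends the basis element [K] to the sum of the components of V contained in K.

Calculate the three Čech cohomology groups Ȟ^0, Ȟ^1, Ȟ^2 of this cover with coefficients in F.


Ȟ^0 = Z^4, Ȟ^1 = 0 and Ȟ^2 = 0

nonempty intersections:
  W12={v} W15={v} W16={v} W23={t,u} W24={t,u} W25={t,u,v} W26={t,u,v} W34={q,s,t,u} W35={q,s,t,u} W36={q,s,t,u} W45={q,r,s,t,u} W46={q,s,t,u} W56={q,s,t,u,v}
  W125={v} W126={v} W156={v} W234={t,u} W235={t,u} W236={t,u} W245={t,u} W246={t,u} W256={t,u,v} W345={q,s,t,u} W346={q,s,t,u} W356={q,s,t,u} W456={q,s,t,u}
  W1256={v} W2345={t,u} W2346={t,u} W2356={t,u} W2456={t,u} W3456={q,s,t,u}
  W23456={t,u}
components per intersection:
  W1: {v}
  W2: {t} {u} {v}
  W3: {q,s,u} {t}
  W4: {q,s,u} {r} {t}
  W5: {q,s,u} {r} {t} {v}
  W6: {p,q,s,u} {t} {v}
  W12: {v}
  W15: {v}
  W16: {v}
  W23: {t} {u}
  W24: {t} {u}
  W25: {t} {u} {v}
  W26: {t} {u} {v}
  W34: {q,s,u} {t}
  W35: {q,s,u} {t}
  W36: {q,s,u} {t}
  W45: {q,s,u} {r} {t}
  W46: {q,s,u} {t}
  W56: {q,s,u} {t} {v}
  W125: {v}
  W126: {v}
  W156: {v}
  W234: {t} {u}
  W235: {t} {u}
  W236: {t} {u}
  W245: {t} {u}
  W246: {t} {u}
  W256: {t} {u} {v}
  W345: {q,s,u} {t}
  W346: {q,s,u} {t}
  W356: {q,s,u} {t}
  W456: {q,s,u} {t}
  W1256: {v}
  W2345: {t} {u}
  W2346: {t} {u}
  W2356: {t} {u}
  W2456: {t} {u}
  W3456: {q,s,u} {t}
  W23456: {t} {u}
C dims 16,27,24,11; δ0: rk 12, SNF 1^12; δ1: rk 15, SNF 1^15; δ2: rk 9, SNF 1^9
Ȟ^0: (16−12)−0=4 ⇒ Z^4
Ȟ^1: (27−15)−12=0 ⇒ 0
Ȟ^2: (24−9)−15=0 ⇒ 0


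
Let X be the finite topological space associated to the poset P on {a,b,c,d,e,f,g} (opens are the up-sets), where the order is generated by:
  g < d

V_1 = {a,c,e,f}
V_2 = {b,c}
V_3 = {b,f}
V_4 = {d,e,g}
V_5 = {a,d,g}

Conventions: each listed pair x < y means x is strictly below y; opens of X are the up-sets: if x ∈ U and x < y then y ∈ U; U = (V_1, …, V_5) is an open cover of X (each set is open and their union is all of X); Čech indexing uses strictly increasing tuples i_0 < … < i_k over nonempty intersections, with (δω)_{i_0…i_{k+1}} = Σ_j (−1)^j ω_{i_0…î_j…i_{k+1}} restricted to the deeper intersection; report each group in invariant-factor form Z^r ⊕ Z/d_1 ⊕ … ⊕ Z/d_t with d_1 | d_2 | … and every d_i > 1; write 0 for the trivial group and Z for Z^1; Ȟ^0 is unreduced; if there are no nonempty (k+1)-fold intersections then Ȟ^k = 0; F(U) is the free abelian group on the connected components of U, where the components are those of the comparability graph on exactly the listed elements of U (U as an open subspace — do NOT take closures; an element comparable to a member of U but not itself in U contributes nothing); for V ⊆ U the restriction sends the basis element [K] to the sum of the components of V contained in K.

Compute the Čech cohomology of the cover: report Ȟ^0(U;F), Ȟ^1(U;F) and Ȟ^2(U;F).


nonempty overlaps:
  V12={c} V13={f} V14={e} V15={a} V23={b} V45={d,g}
components per intersection:
  V1: {a} {c} {e} {f}
  V2: {b} {c}
  V3: {b} {f}
  V4: {d,g} {e}
  V5: {a} {d,g}
  V12: {c}
  V13: {f}
  V14: {e}
  V15: {a}
  V23: {b}
  V45: {d,g}
C dims 12,6; δ0: rk 6, SNF 1^6
degree 0: 12−6−0 = 6 → Ȟ^0 ≅ Z^6
degree 1: 6−0−6 = 0 → Ȟ^1 ≅ 0
degree 2: 0−0−0 = 0 → Ȟ^2 ≅ 0

Ȟ^0(U;F) ≅ Z^6, Ȟ^1(U;F) ≅ 0 and Ȟ^2(U;F) ≅ 0


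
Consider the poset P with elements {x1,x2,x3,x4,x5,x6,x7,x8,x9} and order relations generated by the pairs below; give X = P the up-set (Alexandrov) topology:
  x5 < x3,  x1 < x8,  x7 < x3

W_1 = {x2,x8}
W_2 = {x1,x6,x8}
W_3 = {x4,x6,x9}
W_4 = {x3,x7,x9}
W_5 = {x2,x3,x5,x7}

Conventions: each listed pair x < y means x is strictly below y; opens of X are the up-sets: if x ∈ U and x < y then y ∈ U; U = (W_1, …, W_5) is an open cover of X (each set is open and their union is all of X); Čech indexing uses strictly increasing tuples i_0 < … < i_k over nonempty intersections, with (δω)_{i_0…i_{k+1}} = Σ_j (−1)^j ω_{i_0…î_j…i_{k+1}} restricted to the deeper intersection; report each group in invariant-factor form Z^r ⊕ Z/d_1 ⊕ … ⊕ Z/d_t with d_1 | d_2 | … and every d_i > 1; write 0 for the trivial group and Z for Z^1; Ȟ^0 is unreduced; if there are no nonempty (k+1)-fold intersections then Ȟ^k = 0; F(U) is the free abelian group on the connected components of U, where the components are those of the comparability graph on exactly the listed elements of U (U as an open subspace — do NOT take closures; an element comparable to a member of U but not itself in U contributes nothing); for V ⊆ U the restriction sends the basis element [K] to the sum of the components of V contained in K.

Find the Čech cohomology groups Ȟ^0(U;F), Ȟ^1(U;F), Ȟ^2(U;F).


nerve simplices:
  W12={x8} W15={x2} W23={x6} W34={x9} W45={x3,x7}
components per intersection:
  W1: {x2} {x8}
  W2: {x1,x8} {x6}
  W3: {x4} {x6} {x9}
  W4: {x3,x7} {x9}
  W5: {x2} {x3,x5,x7}
  W12: {x8}
  W15: {x2}
  W23: {x6}
  W34: {x9}
  W45: {x3,x7}
C dims 11,5; δ0: rk 5, SNF 1^5
degree 0: 11−5−0 = 6 → Ȟ^0 ≅ Z^6
degree 1: 5−0−5 = 0 → Ȟ^1 ≅ 0
degree 2: 0−0−0 = 0 → Ȟ^2 ≅ 0

Ȟ^0 = Z^6, Ȟ^1 = 0, Ȟ^2 = 0


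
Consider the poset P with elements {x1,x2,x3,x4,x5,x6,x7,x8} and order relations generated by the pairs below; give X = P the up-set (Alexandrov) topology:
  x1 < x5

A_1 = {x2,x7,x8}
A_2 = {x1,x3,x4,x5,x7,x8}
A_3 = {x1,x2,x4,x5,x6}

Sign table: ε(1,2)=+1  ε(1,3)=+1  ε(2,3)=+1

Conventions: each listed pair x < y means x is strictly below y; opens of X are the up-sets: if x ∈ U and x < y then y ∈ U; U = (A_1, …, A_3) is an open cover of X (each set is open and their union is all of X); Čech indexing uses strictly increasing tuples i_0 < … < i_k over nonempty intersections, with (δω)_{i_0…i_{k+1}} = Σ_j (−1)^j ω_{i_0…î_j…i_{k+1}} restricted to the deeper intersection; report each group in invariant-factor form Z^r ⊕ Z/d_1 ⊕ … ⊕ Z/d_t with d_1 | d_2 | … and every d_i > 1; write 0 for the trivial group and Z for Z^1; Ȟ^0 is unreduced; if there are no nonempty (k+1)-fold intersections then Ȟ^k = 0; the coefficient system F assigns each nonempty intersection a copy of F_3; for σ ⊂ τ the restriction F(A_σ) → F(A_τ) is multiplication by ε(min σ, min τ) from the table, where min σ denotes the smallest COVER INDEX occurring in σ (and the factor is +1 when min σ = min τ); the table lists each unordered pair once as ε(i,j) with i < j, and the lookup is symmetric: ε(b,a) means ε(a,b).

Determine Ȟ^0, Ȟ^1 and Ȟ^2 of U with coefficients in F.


Ȟ^0 = Z/3,  Ȟ^1 = Z/3,  Ȟ^2 = 0

nerve of the cover:
  A12={x7,x8} A13={x2} A23={x1,x4,x5}
C dims 3,3; δ0: rk_F3 2
Ȟ^0 = (3 − 2) − 0 = 1, so Ȟ^0 ≅ Z/3
Ȟ^1 = (3 − 0) − 2 = 1, so Ȟ^1 ≅ Z/3
Ȟ^2 = (0 − 0) − 0 = 0, so Ȟ^2 ≅ 0


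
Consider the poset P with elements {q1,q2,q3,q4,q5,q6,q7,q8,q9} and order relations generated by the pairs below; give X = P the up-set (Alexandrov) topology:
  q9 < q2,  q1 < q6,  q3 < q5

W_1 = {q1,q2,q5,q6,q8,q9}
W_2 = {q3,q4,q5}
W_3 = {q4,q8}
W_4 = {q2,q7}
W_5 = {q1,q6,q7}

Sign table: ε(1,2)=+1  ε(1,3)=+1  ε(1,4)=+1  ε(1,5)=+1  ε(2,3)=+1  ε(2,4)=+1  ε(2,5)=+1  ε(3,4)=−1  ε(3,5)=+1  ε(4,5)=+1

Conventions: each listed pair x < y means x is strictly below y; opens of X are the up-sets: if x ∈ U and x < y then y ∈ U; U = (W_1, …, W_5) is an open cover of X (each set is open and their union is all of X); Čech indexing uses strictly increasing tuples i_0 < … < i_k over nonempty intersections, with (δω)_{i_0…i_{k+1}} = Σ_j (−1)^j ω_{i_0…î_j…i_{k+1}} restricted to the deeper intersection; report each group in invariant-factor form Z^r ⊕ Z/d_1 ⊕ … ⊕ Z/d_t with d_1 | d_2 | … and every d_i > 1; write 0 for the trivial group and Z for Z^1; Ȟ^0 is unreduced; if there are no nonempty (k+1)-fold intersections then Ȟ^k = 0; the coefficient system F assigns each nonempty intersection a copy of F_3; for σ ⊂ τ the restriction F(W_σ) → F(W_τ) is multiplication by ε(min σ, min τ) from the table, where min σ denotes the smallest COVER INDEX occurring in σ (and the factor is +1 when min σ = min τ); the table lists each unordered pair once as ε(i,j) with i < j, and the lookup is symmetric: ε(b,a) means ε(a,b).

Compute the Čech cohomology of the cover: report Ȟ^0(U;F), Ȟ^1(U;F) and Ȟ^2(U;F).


Ȟ^0 = Z/3; Ȟ^1 = Z/3 ⊕ Z/3; Ȟ^2 = 0

nonempty intersections:
  W12={q5} W13={q8} W14={q2} W15={q1,q6} W23={q4} W45={q7}
C dims 5,6; δ0: rk_F3 4
Ȟ^0: (5−4)−0=1 ⇒ Z/3
Ȟ^1: (6−0)−4=2 ⇒ Z/3 ⊕ Z/3
Ȟ^2: (0−0)−0=0 ⇒ 0


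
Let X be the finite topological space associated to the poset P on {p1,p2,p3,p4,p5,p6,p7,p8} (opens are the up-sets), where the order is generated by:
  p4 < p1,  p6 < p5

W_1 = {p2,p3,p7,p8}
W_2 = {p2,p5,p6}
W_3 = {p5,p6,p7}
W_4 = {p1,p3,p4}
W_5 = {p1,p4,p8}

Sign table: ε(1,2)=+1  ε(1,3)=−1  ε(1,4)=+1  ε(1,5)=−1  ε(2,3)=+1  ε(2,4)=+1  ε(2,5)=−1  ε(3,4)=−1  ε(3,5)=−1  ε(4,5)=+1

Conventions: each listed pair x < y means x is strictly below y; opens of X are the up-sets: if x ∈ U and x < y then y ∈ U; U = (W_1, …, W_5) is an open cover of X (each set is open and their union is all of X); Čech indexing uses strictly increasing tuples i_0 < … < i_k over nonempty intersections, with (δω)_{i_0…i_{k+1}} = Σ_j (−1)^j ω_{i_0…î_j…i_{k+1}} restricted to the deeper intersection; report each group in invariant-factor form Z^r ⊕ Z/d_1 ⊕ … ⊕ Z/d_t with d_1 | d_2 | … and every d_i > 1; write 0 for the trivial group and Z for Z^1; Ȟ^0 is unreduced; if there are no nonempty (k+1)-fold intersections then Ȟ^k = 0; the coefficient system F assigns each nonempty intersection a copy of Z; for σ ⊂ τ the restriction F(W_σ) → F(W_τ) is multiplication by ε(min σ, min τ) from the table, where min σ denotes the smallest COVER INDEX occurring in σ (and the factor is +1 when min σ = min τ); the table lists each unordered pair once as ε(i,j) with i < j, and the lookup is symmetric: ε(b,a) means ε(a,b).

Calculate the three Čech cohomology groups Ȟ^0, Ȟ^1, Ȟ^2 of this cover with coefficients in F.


nerve of the cover:
  W12={p2} W13={p7} W14={p3} W15={p8} W23={p5,p6} W45={p1,p4}
C dims 5,6; δ0: rk 5, SNF 1^4·2
Ȟ^0 = (5 − 5) − 0 = 0, so Ȟ^0 ≅ 0
Ȟ^1 = (6 − 0) − 5 = 1 plus torsion [2], so Ȟ^1 ≅ Z ⊕ Z/2
Ȟ^2 = (0 − 0) − 0 = 0, so Ȟ^2 ≅ 0

Ȟ^0(U;F) ≅ 0; Ȟ^1(U;F) ≅ Z ⊕ Z/2; Ȟ^2(U;F) ≅ 0


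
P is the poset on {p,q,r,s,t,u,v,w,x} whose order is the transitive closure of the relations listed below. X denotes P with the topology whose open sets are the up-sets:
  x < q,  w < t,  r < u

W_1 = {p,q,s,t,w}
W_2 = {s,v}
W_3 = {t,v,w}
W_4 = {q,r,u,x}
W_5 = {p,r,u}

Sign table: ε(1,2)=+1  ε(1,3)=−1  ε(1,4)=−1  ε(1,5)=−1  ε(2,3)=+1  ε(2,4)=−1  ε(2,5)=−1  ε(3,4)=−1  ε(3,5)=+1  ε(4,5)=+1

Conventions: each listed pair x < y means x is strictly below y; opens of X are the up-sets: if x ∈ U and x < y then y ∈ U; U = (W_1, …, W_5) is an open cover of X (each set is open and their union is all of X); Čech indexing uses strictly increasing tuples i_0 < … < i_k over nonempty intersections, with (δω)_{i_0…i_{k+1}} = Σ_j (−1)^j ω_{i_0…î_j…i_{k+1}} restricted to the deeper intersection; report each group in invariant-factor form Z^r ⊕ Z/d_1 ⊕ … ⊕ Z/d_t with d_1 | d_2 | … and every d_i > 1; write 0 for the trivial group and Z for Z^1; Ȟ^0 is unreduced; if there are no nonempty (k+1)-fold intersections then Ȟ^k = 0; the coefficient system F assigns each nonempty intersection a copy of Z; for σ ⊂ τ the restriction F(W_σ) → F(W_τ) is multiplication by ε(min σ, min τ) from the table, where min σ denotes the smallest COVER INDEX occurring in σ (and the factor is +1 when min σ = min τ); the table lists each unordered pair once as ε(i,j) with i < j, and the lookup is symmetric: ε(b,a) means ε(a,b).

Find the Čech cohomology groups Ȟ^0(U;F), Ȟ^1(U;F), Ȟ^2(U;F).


Ȟ^0(U;F) ≅ 0; Ȟ^1(U;F) ≅ Z ⊕ Z/2; Ȟ^2(U;F) ≅ 0

cover nerve:
  W12={s} W13={t,w} W14={q} W15={p} W23={v} W45={r,u}
C dims 5,6; δ0: rk 5, SNF 1^4·2
Ȟ^0: (5−5)−0=0 ⇒ 0
Ȟ^1: (6−0)−5=1 plus torsion [2] ⇒ Z ⊕ Z/2
Ȟ^2: (0−0)−0=0 ⇒ 0


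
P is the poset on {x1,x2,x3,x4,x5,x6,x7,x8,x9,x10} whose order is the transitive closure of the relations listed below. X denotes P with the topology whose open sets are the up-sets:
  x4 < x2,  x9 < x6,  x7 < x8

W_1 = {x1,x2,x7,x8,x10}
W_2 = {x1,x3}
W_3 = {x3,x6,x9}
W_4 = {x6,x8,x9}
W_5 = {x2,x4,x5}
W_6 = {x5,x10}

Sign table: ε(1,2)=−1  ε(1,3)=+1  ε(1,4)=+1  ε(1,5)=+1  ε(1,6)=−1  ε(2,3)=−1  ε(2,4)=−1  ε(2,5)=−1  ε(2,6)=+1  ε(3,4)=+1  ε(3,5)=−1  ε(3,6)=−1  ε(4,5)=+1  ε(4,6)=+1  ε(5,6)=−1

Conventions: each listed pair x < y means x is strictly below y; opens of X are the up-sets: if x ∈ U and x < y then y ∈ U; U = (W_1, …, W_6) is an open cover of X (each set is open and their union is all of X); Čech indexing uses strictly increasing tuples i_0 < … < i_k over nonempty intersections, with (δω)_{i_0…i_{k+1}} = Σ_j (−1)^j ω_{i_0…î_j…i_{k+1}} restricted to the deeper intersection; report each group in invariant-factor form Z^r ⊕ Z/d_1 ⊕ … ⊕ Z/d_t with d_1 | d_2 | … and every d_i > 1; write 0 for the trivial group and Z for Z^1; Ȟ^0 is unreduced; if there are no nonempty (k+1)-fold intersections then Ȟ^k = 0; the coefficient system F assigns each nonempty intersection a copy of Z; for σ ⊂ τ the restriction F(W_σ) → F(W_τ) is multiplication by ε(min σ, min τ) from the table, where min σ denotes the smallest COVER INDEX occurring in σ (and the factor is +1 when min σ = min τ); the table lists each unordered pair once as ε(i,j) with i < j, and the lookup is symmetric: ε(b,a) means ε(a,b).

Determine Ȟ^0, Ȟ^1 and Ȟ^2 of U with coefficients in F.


intersection data:
  W12={x1} W14={x8} W15={x2} W16={x10} W23={x3} W34={x6,x9} W56={x5}
C dims 6,7; δ0: rk 5, SNF 1^5
Ȟ^0 = (6 − 5) − 0 = 1, so Ȟ^0 ≅ Z
Ȟ^1 = (7 − 0) − 5 = 2, so Ȟ^1 ≅ Z^2
Ȟ^2 = (0 − 0) − 0 = 0, so Ȟ^2 ≅ 0

Ȟ^0 ≅ Z,  Ȟ^1 ≅ Z^2,  Ȟ^2 ≅ 0
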